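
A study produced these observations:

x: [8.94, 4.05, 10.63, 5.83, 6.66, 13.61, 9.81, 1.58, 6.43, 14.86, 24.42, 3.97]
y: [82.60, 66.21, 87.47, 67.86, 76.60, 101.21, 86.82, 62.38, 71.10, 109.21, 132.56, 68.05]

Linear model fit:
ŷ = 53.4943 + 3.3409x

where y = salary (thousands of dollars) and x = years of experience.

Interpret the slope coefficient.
On average, salary is about 3.3409 thousand dollars higher for every extra year of experience.

The slope coefficient β₁ = 3.3409 represents the marginal effect of experience on salary.

Interpretation:
- Experience up by 1 year → predicted salary increases by 3.3409 thousand dollars
- This is a linear approximation: the same per-unit change is assumed across the whole observed x range
- The sign (+) gives the direction; the magnitude 3.3409 gives the size of the effect per year

(β₀ = 53.4943 is the fitted value at x = 0 and is not part of the slope interpretation.)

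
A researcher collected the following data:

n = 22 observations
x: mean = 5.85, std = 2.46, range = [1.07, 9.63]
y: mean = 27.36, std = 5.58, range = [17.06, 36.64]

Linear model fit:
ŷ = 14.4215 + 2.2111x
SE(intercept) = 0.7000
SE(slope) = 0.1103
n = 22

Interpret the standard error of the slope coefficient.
The slope 2.2111 is pinned down to within about ±0.1103 (one SE) by these data — relative uncertainty 5.0%, i.e. precise.

SE(β̂₁) = 0.1103 says: if we drew many samples of n = 22 from the same population and refit each time, the fitted slopes would scatter with a standard deviation of roughly 0.1103 around the true β₁.

Relative precision:
- SE / |β̂₁| = 0.1103 / 2.2111 = 5.0%
- Rule of thumb (under 20%: precise; 20% to under 50%: moderately precise; 50% or more: imprecise) → precise

Rough 95% range (±2 SE): 2.2111 ± 0.2206 → (1.9905, 2.4317).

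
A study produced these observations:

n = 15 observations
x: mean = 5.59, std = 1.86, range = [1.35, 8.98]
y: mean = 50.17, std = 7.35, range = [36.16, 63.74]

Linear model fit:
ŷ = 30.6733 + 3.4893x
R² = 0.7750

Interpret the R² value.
R² = 0.7750 means 77.50% of the variation in y is explained by the linear relationship with x. This indicates a strong fit.

R² (coefficient of determination) measures the proportion of variance in y explained by the regression model.

Here R² = 0.7750:
- Explained: 77.50% of the variation in y
- Unexplained (residual): 100% − 77.50% = 22.50%
- Rule of thumb (below 0.3 weak; 0.3 to below 0.7 moderate; 0.7 and above strong) → strong

Note: R² never decreases when predictors are added, so it should not be used alone to compare models of different size.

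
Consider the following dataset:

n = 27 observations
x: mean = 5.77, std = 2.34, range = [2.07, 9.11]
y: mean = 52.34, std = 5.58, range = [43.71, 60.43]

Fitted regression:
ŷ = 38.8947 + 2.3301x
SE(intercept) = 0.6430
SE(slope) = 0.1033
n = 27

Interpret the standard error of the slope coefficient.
SE(β̂₁) = 0.1033 is the estimated standard deviation of the slope estimate across repeated samples; relative to β̂₁ = 2.3301 that is 4.4%, a precise estimate.

What SE measures:
- The standard error quantifies the sampling variability of the coefficient estimate
- It is the estimated standard deviation of β̂₁ across hypothetical repeated samples of the same size
- Smaller SE → more precise estimate

Relative precision:
- SE / |β̂₁| = 0.1033 / 2.3301 = 4.4%
- Rule of thumb (under 20%: precise; 20% to under 50%: moderately precise; 50% or more: imprecise) → precise

Link to the t-test: t = β̂₁ / SE(β̂₁) = 2.3301 / 0.1033 = 22.5566, the statistic for H₀: β₁ = 0.

What drives SE(β̂₁): wider spread of x values → smaller SE; larger n (here n = 27) → smaller SE; more residual scatter → larger SE.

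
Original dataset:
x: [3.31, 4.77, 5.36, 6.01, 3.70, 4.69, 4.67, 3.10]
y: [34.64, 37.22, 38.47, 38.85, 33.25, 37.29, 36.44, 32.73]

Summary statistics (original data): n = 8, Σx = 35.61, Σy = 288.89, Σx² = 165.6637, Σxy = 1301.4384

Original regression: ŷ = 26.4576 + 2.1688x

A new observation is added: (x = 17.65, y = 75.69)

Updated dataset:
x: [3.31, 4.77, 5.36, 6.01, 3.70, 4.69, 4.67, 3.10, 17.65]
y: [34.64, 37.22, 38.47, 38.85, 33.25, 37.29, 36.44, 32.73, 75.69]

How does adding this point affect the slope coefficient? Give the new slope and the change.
The slope changes from 2.1688 to 2.9620 (change of +0.7932, or +36.6%).

The new point has HIGH LEVERAGE: x = 17.65 is far from the original mean x̄ = 35.61/8 ≈ 4.45 (original range [3.10, 6.01]).

Step 1: Update the sums with the new point (n goes from 8 to 9)
Σx  = 35.61 + 17.65 = 53.26
Σy  = 288.89 + 75.69 = 364.58
Σx² = 165.6637 + 17.65² = 165.6637 + 311.5225 = 477.1862
Σxy = 1301.4384 + 17.65×75.69 = 1301.4384 + 1335.9285 = 2637.3669

Step 2: Recompute the slope with b₁ = (nΣxy − ΣxΣy) / (nΣx² − (Σx)²)
Numerator   = 9×2637.3669 − 53.26×364.58 = 23736.3021 − 19417.5308 = 4318.7713
Denominator = 9×477.1862 − 53.26² = 4294.6758 − 2836.6276 = 1458.0482
b₁(new) = 4318.7713 / 1458.0482 = 2.9620

(Same formula on the original sums: (8×1301.4384 − 35.61×288.89) / (8×165.6637 − 35.61²) = 124.1343 / 57.2375 = 2.1688, matching the given fit.)

Step 3: Change in slope
Δβ₁ = 2.9620 − 2.1688 = +0.7932
Relative change = +0.7932 / 2.1688 × 100% = +36.6%
→ the slope increases when the point is added.

Because the point sits above the extension of the original line at a high-leverage x, it tilts the fit up.
In practice: check such a point for data-entry or measurement error.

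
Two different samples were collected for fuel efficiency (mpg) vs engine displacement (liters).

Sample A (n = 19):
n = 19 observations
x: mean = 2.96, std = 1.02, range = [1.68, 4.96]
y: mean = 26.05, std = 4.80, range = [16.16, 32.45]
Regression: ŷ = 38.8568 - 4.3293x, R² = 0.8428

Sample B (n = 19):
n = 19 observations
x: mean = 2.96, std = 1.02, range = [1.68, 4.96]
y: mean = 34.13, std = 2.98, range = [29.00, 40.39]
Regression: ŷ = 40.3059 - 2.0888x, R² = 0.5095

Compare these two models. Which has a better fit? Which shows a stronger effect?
Model A has the better fit (R² = 0.8428 vs 0.5095). Model A shows the stronger effect (|β₁| = 4.3293 vs 2.0888).

Model Comparison:

Goodness of fit (R²):
- Model A: R² = 0.8428 → 84.28% of variance in fuel efficiency explained
- Model B: R² = 0.5095 → 50.95% of variance in fuel efficiency explained
- 0.8428 > 0.5095 → Model A has the better fit

Strength of effect — compare |β₁|:
- Model A: β₁ = -4.3293 → predicted fuel efficiency falls 4.3293 mpg per additional liter of engine displacement
- Model B: β₁ = -2.0888 → predicted fuel efficiency falls 2.0888 mpg per additional liter of engine displacement
- |-4.3293| > |-2.0888| → Model A shows the stronger marginal effect

Note: A better fit (higher R²) doesn't necessarily mean a more important relationship.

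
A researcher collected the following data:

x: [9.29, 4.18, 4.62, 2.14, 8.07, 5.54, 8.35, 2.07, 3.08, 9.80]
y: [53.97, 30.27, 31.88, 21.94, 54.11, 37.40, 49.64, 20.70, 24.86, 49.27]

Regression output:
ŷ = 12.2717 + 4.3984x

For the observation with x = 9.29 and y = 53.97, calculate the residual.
Residual = 0.8372

The residual is the difference between the actual value and the predicted value:

Residual = y - ŷ

Step 1: Calculate predicted value
ŷ = 12.2717 + 4.3984 × 9.29
ŷ = 53.1328

Step 2: Calculate residual
Residual = 53.97 - 53.1328
Residual = 0.8372

The residual is positive, so the observed y = 53.97 sits above the regression line (the line underestimates it by 0.8372).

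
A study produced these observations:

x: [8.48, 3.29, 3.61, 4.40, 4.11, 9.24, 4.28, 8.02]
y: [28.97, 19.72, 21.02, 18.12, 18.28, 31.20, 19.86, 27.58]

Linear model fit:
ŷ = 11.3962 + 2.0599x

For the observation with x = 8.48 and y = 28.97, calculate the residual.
Residual = 0.1058

The residual is the difference between the actual value and the predicted value:

Residual = y - ŷ

Step 1: Calculate predicted value
ŷ = 11.3962 + 2.0599 × 8.48
ŷ = 28.8642

Step 2: Calculate residual
Residual = 28.97 - 28.8642
Residual = 0.1058

Interpretation: the model underestimates the actual value by 0.1058 at this point (positive residual → observation lies above the fitted line).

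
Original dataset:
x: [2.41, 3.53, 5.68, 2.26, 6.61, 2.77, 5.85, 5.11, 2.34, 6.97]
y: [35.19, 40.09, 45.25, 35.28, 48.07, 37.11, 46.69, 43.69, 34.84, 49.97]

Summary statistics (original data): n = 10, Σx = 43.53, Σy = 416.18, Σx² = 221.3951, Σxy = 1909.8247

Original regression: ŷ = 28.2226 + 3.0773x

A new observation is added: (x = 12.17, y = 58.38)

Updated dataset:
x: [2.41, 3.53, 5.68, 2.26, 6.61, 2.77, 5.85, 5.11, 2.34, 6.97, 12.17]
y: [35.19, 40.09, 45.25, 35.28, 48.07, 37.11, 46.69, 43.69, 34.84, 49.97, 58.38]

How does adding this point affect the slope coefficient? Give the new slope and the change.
Adding the point moves β₁ from 3.0773 to 2.4847, i.e. it decreases by 0.5926 (-19.3%).

x = 12.17 lies well outside the original x-range [2.26, 6.97] (x̄ ≈ 4.35), so this observation has high leverage and can move the slope substantially.

Step 1: Update the sums with the new point (n goes from 10 to 11)
Σx  = 43.53 + 12.17 = 55.70
Σy  = 416.18 + 58.38 = 474.56
Σx² = 221.3951 + 12.17² = 221.3951 + 148.1089 = 369.5040
Σxy = 1909.8247 + 12.17×58.38 = 1909.8247 + 710.4846 = 2620.3093

Step 2: Recompute the slope with b₁ = (nΣxy − ΣxΣy) / (nΣx² − (Σx)²)
Numerator   = 11×2620.3093 − 55.70×474.56 = 28823.4023 − 26432.9920 = 2390.4103
Denominator = 11×369.5040 − 55.70² = 4064.5440 − 3102.4900 = 962.0540
b₁(new) = 2390.4103 / 962.0540 = 2.4847

(Same formula on the original sums: (10×1909.8247 − 43.53×416.18) / (10×221.3951 − 43.53²) = 981.9316 / 319.0901 = 3.0773, matching the given fit.)

Step 3: Change in slope
Δβ₁ = 2.4847 − 3.0773 = -0.5926
Relative change = -0.5926 / 3.0773 × 100% = -19.3%
→ the slope decreases when the point is added.

Because the point sits below the extension of the original line at a high-leverage x, it tilts the fit down.
In practice: examine leverage (hᵢ) and Cook's distance rather than deleting it automatically; investigate whether it comes from the same population as the rest of the sample.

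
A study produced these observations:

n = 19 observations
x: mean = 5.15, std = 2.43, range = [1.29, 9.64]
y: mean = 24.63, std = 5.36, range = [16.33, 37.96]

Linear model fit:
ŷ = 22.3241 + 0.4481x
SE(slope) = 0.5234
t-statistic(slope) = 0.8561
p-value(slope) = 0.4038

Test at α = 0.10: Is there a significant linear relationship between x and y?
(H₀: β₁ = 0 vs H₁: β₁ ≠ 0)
p-value = 0.4038 ≥ α = 0.10, so we fail to reject H₀. The relationship is not significant.

Hypothesis test for the slope coefficient:

H₀: β₁ = 0 (no linear relationship)
H₁: β₁ ≠ 0 (linear relationship exists)

Test statistic: t = β̂₁ / SE(β̂₁) = 0.4481 / 0.5234 = 0.8561

The p-value (0.4038) is the probability, under H₀, of a t-statistic at least as extreme as |t| = 0.8561 (two-sided, df = n − 2 = 17).

Decision rule: reject H₀ if p-value < α.
p-value = 0.4038 ≥ α = 0.10 → fail to reject H₀.

There is not sufficient evidence at the 10% significance level to conclude that a linear relationship exists between x and y.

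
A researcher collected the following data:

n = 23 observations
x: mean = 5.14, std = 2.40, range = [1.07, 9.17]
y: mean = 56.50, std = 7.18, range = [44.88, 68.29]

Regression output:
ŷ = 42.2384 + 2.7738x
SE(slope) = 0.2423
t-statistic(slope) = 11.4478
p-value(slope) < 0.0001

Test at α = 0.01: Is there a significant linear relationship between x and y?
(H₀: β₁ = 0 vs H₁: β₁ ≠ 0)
p-value < 0.0001 < α = 0.01, so we reject H₀. The relationship is significant.

Hypothesis test for the slope coefficient:

H₀: β₁ = 0 (no linear relationship)
H₁: β₁ ≠ 0 (linear relationship exists)

Test statistic: t = β̂₁ / SE(β̂₁) = 2.7738 / 0.2423 = 11.4478

The p-value (<0.0001) is the probability, under H₀, of a t-statistic at least as extreme as |t| = 11.4478 (two-sided, df = n − 2 = 21).

Decision rule: reject H₀ if p-value < α.
p-value < 0.0001 < α = 0.01 → reject H₀.

There is sufficient evidence at the 1% significance level to conclude that a linear relationship exists between x and y.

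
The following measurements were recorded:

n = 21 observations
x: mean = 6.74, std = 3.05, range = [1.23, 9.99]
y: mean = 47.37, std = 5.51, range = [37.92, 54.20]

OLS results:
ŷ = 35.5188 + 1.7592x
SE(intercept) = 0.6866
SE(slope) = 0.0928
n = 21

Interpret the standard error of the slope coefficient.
SE(slope) = 0.0928 measures the uncertainty in the estimated slope. The coefficient is estimated precisely (SE/|β̂₁| = 5.3%).

What SE measures:
- The standard error quantifies the sampling variability of the coefficient estimate
- It is the estimated standard deviation of β̂₁ across hypothetical repeated samples of the same size
- Smaller SE → more precise estimate

Relative precision:
- SE / |β̂₁| = 0.0928 / 1.7592 = 5.3%
- Rule of thumb (under 20%: precise; 20% to under 50%: moderately precise; 50% or more: imprecise) → precise

Rough 95% range (±2 SE): 1.7592 ± 0.1856 → (1.5736, 1.9448).

What drives SE(β̂₁): wider spread of x values → smaller SE; more residual scatter → larger SE; larger n (here n = 21) → smaller SE.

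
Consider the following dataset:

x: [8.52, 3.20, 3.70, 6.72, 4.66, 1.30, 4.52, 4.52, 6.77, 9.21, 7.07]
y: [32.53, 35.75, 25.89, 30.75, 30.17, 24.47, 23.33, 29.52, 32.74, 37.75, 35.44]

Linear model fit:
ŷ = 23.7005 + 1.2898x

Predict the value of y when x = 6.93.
ŷ = 32.6388

Plug x = 6.93 into the fitted line:

ŷ = 23.7005 + 1.2898 × 6.93
ŷ = 23.7005 + 8.9383
ŷ = 32.6388

This is a point prediction; actual observations scatter around it by roughly the residual standard deviation.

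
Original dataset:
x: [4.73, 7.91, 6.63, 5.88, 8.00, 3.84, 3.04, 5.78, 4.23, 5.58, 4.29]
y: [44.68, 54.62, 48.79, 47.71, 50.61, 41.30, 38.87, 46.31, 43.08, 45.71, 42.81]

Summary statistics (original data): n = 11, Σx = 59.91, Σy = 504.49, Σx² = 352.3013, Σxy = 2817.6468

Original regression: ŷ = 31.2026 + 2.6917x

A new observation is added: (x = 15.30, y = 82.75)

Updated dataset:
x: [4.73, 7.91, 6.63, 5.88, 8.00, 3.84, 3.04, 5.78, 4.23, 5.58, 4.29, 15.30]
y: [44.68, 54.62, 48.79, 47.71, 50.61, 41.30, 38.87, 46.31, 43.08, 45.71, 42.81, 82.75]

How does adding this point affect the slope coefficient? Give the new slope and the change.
New slope β₁ = 3.5057 versus 2.6917 before: a change of +0.8140 (+30.2%).

x = 15.30 lies well outside the original x-range [3.04, 8.00] (x̄ ≈ 5.45), so this observation has high leverage and can move the slope substantially.

Step 1: Update the sums with the new point (n goes from 11 to 12)
Σx  = 59.91 + 15.30 = 75.21
Σy  = 504.49 + 82.75 = 587.24
Σx² = 352.3013 + 15.30² = 352.3013 + 234.0900 = 586.3913
Σxy = 2817.6468 + 15.30×82.75 = 2817.6468 + 1266.0750 = 4083.7218

Step 2: Recompute the slope with b₁ = (nΣxy − ΣxΣy) / (nΣx² − (Σx)²)
Numerator   = 12×4083.7218 − 75.21×587.24 = 49004.6616 − 44166.3204 = 4838.3412
Denominator = 12×586.3913 − 75.21² = 7036.6956 − 5656.5441 = 1380.1515
b₁(new) = 4838.3412 / 1380.1515 = 3.5057

(Same formula on the original sums: (11×2817.6468 − 59.91×504.49) / (11×352.3013 − 59.91²) = 770.1189 / 286.1062 = 2.6917, matching the given fit.)

Step 3: Change in slope
Δβ₁ = 3.5057 − 2.6917 = +0.8140
Relative change = +0.8140 / 2.6917 × 100% = +30.2%
→ the slope increases when the point is added.

Because the point sits above the extension of the original line at a high-leverage x, it tilts the fit up.
In practice: examine leverage (hᵢ) and Cook's distance rather than deleting it automatically; check such a point for data-entry or measurement error.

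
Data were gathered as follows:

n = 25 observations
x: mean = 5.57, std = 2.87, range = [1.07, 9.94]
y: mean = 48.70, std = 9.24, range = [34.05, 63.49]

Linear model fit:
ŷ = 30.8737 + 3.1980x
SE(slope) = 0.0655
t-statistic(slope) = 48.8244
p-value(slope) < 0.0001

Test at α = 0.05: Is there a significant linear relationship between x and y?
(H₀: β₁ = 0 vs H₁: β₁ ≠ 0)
Since p-value < 0.0001 < α = 0.05, reject H₀ — the slope is significantly different from 0.

Hypothesis test for the slope coefficient:

H₀: β₁ = 0 (no linear relationship)
H₁: β₁ ≠ 0 (linear relationship exists)

Test statistic: t = β̂₁ / SE(β̂₁) = 3.1980 / 0.0655 = 48.8244

p < 0.0001: how often a slope estimate this far from 0 (in SE units) would arise by chance if β₁ were truly 0.

Decision rule: reject H₀ if p-value < α.
p-value < 0.0001 < α = 0.05 → reject H₀.

There is sufficient evidence at the 5% significance level to conclude that a linear relationship exists between x and y.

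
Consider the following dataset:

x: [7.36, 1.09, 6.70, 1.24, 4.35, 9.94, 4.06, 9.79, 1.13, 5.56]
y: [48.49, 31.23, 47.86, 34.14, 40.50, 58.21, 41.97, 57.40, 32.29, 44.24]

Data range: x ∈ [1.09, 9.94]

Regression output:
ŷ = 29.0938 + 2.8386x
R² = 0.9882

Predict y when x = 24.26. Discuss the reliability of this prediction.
ŷ = 97.9582, but this is extrapolation (above the data range [1.09, 9.94]) and may be unreliable.

Prediction calculation:
ŷ = 29.0938 + 2.8386 × 24.26
ŷ = 97.9582

Reliability:
- Data range: x ∈ [1.09, 9.94]
- Prediction point: x = 24.26 is 14.32 units above the observed range → this is EXTRAPOLATION, not interpolation

Why that matters here:
- Real relationships often flatten, saturate, or turn nonlinear at extremes
- The standard error of prediction grows with (x − x̄)², and x = 24.26 is far from x̄ = 5.12

The R² = 0.9882 only validates the fit within [1.09, 9.94]; treat ŷ = 97.9582 with caution.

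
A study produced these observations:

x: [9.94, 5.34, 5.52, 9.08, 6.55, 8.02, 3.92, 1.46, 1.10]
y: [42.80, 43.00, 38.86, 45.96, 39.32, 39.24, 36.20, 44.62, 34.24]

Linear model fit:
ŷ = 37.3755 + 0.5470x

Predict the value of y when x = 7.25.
ŷ = 41.3413

Plug x = 7.25 into the fitted line:

ŷ = 37.3755 + 0.5470 × 7.25
ŷ = 37.3755 + 3.9658
ŷ = 41.3413

This is the fitted mean response at that x — an individual observation would come with a wider prediction interval.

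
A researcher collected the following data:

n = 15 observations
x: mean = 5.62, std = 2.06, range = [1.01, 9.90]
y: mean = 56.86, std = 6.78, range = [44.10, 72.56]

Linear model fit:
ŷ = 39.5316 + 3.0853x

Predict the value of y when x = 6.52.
ŷ = 59.6478

x = 6.52 lies inside the observed range [1.01, 9.90], so the fitted equation applies directly:

ŷ = 39.5316 + 3.0853 × 6.52
ŷ = 39.5316 + 20.1162
ŷ = 59.6478

This is a point prediction; actual observations scatter around it by roughly the residual standard deviation.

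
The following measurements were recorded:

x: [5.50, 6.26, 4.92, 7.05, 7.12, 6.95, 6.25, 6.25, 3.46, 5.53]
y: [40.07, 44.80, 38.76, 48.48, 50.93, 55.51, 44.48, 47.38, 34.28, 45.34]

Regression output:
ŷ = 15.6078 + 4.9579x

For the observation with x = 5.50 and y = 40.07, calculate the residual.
Residual = -2.8063

The residual is the difference between the actual value and the predicted value:

Residual = y - ŷ

Step 1: Calculate predicted value
ŷ = 15.6078 + 4.9579 × 5.50
ŷ = 42.8763

Step 2: Calculate residual
Residual = 40.07 - 42.8763
Residual = -2.8063

The residual is negative, so the observed y = 40.07 sits below the regression line (the line overestimates it by 2.8063).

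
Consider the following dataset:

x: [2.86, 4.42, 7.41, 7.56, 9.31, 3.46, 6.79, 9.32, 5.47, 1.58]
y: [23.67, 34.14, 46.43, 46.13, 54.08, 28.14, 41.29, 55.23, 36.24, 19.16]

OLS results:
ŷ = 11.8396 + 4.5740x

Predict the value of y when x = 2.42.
ŷ = 22.9087

x = 2.42 lies inside the observed range [1.58, 9.32], so the fitted equation applies directly:

ŷ = 11.8396 + 4.5740 × 2.42
ŷ = 11.8396 + 11.0691
ŷ = 22.9087

This is a point prediction; actual observations scatter around it by roughly the residual standard deviation.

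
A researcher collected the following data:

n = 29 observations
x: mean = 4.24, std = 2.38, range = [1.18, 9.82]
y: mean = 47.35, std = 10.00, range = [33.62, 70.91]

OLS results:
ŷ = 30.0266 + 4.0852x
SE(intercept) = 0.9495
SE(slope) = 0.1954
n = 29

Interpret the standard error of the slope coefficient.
SE(β̂₁) = 0.1954 is the estimated standard deviation of the slope estimate across repeated samples; relative to β̂₁ = 4.0852 that is 4.8%, a precise estimate.

What SE measures:
- The standard error quantifies the sampling variability of the coefficient estimate
- It is the estimated standard deviation of β̂₁ across hypothetical repeated samples of the same size
- Smaller SE → more precise estimate

Relative precision:
- SE / |β̂₁| = 0.1954 / 4.0852 = 4.8%
- Rule of thumb (under 20%: precise; 20% to under 50%: moderately precise; 50% or more: imprecise) → precise

Link to interval estimation: a confidence interval for β₁ is β̂₁ ± t* × 0.1954, so SE sets the half-width per unit of t*.

What drives SE(β̂₁): larger n (here n = 29) → smaller SE; wider spread of x values → smaller SE; more residual scatter → larger SE.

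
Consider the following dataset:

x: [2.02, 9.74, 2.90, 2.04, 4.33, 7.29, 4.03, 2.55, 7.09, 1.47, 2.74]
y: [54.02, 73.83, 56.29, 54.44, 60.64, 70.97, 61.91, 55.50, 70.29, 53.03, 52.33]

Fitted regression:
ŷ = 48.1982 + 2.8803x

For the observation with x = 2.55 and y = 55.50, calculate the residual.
Residual = -0.0430

The residual is the difference between the actual value and the predicted value:

Residual = y - ŷ

Step 1: Calculate predicted value
ŷ = 48.1982 + 2.8803 × 2.55
ŷ = 55.5430

Step 2: Calculate residual
Residual = 55.50 - 55.5430
Residual = -0.0430

Interpretation: the model overestimates the actual value by 0.0430 at this point (negative residual → observation lies below the fitted line).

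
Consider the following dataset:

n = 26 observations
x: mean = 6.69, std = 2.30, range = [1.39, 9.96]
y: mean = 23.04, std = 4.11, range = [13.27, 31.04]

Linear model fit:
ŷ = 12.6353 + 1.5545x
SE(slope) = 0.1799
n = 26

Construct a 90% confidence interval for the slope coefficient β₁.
The 90% CI for β₁ is (1.2467, 1.8623)

Confidence interval for the slope:

The 90% CI for β₁ is: β̂₁ ± t*(α/2, n-2) × SE(β̂₁)

Step 1: Find critical t-value
- Confidence level = 0.9
- Degrees of freedom = n - 2 = 26 - 2 = 24
- t*(α/2, 24) = 1.7109

Step 2: Calculate margin of error
Margin = 1.7109 × 0.1799 = 0.3078

Step 3: Construct interval
CI = 1.5545 ± 0.3078
CI = (1.2467, 1.8623)

Interpretation: each one-unit increase in x is associated with a change in mean y of between 1.2467 and 1.8623, with 90% confidence.
Since 0 is outside the interval, a two-sided test at α = 0.10 would reject H₀: β₁ = 0.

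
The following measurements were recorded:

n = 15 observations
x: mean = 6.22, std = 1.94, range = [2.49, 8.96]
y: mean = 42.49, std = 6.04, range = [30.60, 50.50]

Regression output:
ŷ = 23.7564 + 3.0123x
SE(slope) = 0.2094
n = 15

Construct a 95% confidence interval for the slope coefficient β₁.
The 95% CI for β₁ is (2.5599, 3.4647)

Confidence interval for the slope:

The 95% CI for β₁ is: β̂₁ ± t*(α/2, n-2) × SE(β̂₁)

Step 1: Find critical t-value
- Confidence level = 0.95
- Degrees of freedom = n - 2 = 15 - 2 = 13
- t*(α/2, 13) = 2.1604

Step 2: Calculate margin of error
Margin = 2.1604 × 0.2094 = 0.4524

Step 3: Construct interval
CI = 3.0123 ± 0.4524
CI = (2.5599, 3.4647)

Interpretation: We are 95% confident that the true slope β₁ lies between 2.5599 and 3.4647.
Since 0 is outside the interval, a two-sided test at α = 0.05 would reject H₀: β₁ = 0.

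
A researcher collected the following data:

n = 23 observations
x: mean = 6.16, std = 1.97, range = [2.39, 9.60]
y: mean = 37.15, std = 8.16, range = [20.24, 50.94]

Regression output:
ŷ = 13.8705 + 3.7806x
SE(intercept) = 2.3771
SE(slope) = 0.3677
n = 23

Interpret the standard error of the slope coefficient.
SE(slope) = 0.3677 measures the uncertainty in the estimated slope. The coefficient is estimated precisely (SE/|β̂₁| = 9.7%).

SE(β̂₁) = 0.3677 says: if we drew many samples of n = 23 from the same population and refit each time, the fitted slopes would scatter with a standard deviation of roughly 0.3677 around the true β₁.

Relative precision:
- SE / |β̂₁| = 0.3677 / 3.7806 = 9.7%
- Rule of thumb (under 20%: precise; 20% to under 50%: moderately precise; 50% or more: imprecise) → precise

Rough 95% range (±2 SE): 3.7806 ± 0.7354 → (3.0452, 4.5160).

What drives SE(β̂₁): more residual scatter → larger SE; larger n (here n = 23) → smaller SE; wider spread of x values → smaller SE.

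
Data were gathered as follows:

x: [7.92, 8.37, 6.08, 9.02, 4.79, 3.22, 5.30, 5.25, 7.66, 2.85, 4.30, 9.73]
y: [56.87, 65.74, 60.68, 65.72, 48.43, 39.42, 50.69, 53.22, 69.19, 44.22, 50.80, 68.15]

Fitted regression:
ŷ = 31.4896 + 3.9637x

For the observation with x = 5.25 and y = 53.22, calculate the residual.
Residual = 0.9210

The residual is the difference between the actual value and the predicted value:

Residual = y - ŷ

Step 1: Calculate predicted value
ŷ = 31.4896 + 3.9637 × 5.25
ŷ = 52.2990

Step 2: Calculate residual
Residual = 53.22 - 52.2990
Residual = 0.9210

Sign check: y > ŷ, so the point is above the line and the fit underestimates here.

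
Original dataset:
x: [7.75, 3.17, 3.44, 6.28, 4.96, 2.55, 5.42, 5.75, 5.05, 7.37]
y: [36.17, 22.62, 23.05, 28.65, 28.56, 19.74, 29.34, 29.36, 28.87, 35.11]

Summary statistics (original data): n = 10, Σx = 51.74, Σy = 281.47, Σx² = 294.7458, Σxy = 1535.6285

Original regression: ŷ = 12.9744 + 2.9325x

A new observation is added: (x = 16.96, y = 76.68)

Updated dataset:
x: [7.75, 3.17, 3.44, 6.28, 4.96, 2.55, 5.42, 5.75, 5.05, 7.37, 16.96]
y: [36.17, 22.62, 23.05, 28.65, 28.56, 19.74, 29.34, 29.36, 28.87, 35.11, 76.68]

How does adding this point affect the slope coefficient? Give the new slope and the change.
Adding the point moves β₁ from 2.9325 to 3.9088, i.e. it increases by 0.9763 (+33.3%).

The new point has HIGH LEVERAGE: x = 16.96 is far from the original mean x̄ = 51.74/10 ≈ 5.17 (original range [2.55, 7.75]).

Step 1: Update the sums with the new point (n goes from 10 to 11)
Σx  = 51.74 + 16.96 = 68.70
Σy  = 281.47 + 76.68 = 358.15
Σx² = 294.7458 + 16.96² = 294.7458 + 287.6416 = 582.3874
Σxy = 1535.6285 + 16.96×76.68 = 1535.6285 + 1300.4928 = 2836.1213

Step 2: Recompute the slope with b₁ = (nΣxy − ΣxΣy) / (nΣx² − (Σx)²)
Numerator   = 11×2836.1213 − 68.70×358.15 = 31197.3343 − 24604.9050 = 6592.4293
Denominator = 11×582.3874 − 68.70² = 6406.2614 − 4719.6900 = 1686.5714
b₁(new) = 6592.4293 / 1686.5714 = 3.9088

(Same formula on the original sums: (10×1535.6285 − 51.74×281.47) / (10×294.7458 − 51.74²) = 793.0272 / 270.4304 = 2.9325, matching the given fit.)

Step 3: Change in slope
Δβ₁ = 3.9088 − 2.9325 = +0.9763
Relative change = +0.9763 / 2.9325 × 100% = +33.3%
→ the slope increases when the point is added.

Because the point sits above the extension of the original line at a high-leverage x, it tilts the fit up.
In practice: check such a point for data-entry or measurement error.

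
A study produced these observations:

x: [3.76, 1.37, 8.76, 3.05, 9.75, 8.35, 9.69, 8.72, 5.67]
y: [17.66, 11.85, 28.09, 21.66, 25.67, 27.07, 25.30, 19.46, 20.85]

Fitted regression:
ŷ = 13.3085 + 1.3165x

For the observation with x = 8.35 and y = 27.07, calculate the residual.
Residual = 2.7687

The residual is the difference between the actual value and the predicted value:

Residual = y - ŷ

Step 1: Calculate predicted value
ŷ = 13.3085 + 1.3165 × 8.35
ŷ = 24.3013

Step 2: Calculate residual
Residual = 27.07 - 24.3013
Residual = 2.7687

Sign check: y > ŷ, so the point is above the line and the fit underestimates here.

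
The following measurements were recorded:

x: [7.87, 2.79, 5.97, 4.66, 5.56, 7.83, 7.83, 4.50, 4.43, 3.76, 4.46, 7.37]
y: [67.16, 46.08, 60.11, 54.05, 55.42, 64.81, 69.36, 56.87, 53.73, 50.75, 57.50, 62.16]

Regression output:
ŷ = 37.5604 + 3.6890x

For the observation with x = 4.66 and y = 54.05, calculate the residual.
Residual = -0.7011

The residual is the difference between the actual value and the predicted value:

Residual = y - ŷ

Step 1: Calculate predicted value
ŷ = 37.5604 + 3.6890 × 4.66
ŷ = 54.7511

Step 2: Calculate residual
Residual = 54.05 - 54.7511
Residual = -0.7011

Sign check: y < ŷ, so the point is below the line and the fit overestimates here.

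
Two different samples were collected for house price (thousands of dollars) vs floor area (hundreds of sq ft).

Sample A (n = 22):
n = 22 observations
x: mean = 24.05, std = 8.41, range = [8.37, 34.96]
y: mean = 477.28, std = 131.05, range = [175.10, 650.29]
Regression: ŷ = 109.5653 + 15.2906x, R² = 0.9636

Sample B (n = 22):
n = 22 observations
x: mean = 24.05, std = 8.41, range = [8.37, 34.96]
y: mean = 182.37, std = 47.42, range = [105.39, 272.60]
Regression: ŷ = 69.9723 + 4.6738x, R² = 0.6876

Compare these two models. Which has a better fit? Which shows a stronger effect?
Model A has the better fit (R² = 0.9636 vs 0.6876). Model A shows the stronger effect (|β₁| = 15.2906 vs 4.6738).

Model Comparison:

Fit — compare R²:
- Model A: R² = 0.9636 → 96.36% of variance in house price explained
- Model B: R² = 0.6876 → 68.76% of variance in house price explained
- 0.9636 > 0.6876 → Model A has the better fit

Which has the larger per-hundred sq ft effect? (|β₁|)
- Model A: β₁ = 15.2906 → predicted house price rises 15.2906 thousand dollars per additional hundred sq ft of floor area
- Model B: β₁ = 4.6738 → predicted house price rises 4.6738 thousand dollars per additional hundred sq ft of floor area
- |15.2906| > |4.6738| → Model A shows the stronger marginal effect

Note: R² measures how tightly points cluster around the line; β₁ measures how steep the line is — they answer different questions.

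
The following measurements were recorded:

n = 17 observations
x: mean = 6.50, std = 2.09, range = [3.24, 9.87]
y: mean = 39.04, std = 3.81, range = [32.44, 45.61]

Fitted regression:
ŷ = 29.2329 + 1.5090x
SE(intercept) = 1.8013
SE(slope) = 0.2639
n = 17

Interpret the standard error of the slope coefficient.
SE(slope) = 0.2639 measures the uncertainty in the estimated slope. The coefficient is estimated precisely (SE/|β̂₁| = 17.5%).

SE(β̂₁) = 0.2639 says: if we drew many samples of n = 17 from the same population and refit each time, the fitted slopes would scatter with a standard deviation of roughly 0.2639 around the true β₁.

Relative precision:
- SE / |β̂₁| = 0.2639 / 1.5090 = 17.5%
- Rule of thumb (under 20%: precise; 20% to under 50%: moderately precise; 50% or more: imprecise) → precise

Link to the t-test: t = β̂₁ / SE(β̂₁) = 1.5090 / 0.2639 = 5.7181, the statistic for H₀: β₁ = 0.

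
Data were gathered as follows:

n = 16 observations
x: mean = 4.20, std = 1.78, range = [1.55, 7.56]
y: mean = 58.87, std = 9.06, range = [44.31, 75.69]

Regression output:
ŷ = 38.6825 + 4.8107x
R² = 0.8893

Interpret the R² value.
The model explains 88.93% of the variance in y (R² = 0.8893), leaving 11.07% unexplained; the fit is strong.

R² (coefficient of determination) measures the proportion of variance in y explained by the regression model.

Here R² = 0.8893:
- Explained: 88.93% of the variation in y
- Unexplained (residual): 100% − 88.93% = 11.07%
- Rule of thumb (below 0.3 weak; 0.3 to below 0.7 moderate; 0.7 and above strong) → strong

Equivalently, for simple linear regression R² = r², so |r| = √0.8893 ≈ 0.9430.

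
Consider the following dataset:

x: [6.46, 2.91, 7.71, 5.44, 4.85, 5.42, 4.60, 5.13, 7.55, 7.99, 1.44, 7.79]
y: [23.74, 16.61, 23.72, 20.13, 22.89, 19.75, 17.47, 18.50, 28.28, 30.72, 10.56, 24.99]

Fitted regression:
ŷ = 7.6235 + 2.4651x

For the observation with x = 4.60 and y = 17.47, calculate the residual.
Residual = -1.4930

The residual is the difference between the actual value and the predicted value:

Residual = y - ŷ

Step 1: Calculate predicted value
ŷ = 7.6235 + 2.4651 × 4.60
ŷ = 18.9630

Step 2: Calculate residual
Residual = 17.47 - 18.9630
Residual = -1.4930

Interpretation: the model overestimates the actual value by 1.4930 at this point (negative residual → observation lies below the fitted line).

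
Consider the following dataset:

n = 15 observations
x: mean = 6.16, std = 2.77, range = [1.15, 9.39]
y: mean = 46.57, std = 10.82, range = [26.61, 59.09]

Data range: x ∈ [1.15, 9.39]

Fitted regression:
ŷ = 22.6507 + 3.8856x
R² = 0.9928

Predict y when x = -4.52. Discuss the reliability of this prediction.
ŷ = 5.0878 (extrapolation — x = -4.52 lies outside [1.15, 9.39], so reliability is low).

Prediction calculation:
ŷ = 22.6507 + 3.8856 × (-4.52)
ŷ = 5.0878

Reliability:
- Data range: x ∈ [1.15, 9.39]
- Prediction point: x = -4.52 is 5.67 units below the observed range → this is EXTRAPOLATION, not interpolation

Why that matters here:
- Real relationships often flatten, saturate, or turn nonlinear at extremes
- R² describes fit only over the sampled x values; it says nothing about behaviour beyond them

The R² = 0.9928 only validates the fit within [1.15, 9.39]; treat ŷ = 5.0878 with caution.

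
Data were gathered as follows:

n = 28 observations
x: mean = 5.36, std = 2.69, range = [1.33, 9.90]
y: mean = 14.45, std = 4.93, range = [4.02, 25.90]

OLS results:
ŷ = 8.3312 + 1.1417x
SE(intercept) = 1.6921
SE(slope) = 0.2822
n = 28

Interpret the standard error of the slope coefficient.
SE(β̂₁) = 0.2822 is the estimated standard deviation of the slope estimate across repeated samples; relative to β̂₁ = 1.1417 that is 24.7%, a moderately precise estimate.

What SE measures:
- The standard error quantifies the sampling variability of the coefficient estimate
- It is the estimated standard deviation of β̂₁ across hypothetical repeated samples of the same size
- Smaller SE → more precise estimate

Relative precision:
- SE / |β̂₁| = 0.2822 / 1.1417 = 24.7%
- Rule of thumb (under 20%: precise; 20% to under 50%: moderately precise; 50% or more: imprecise) → moderately precise

Link to interval estimation: a confidence interval for β₁ is β̂₁ ± t* × 0.2822, so SE sets the half-width per unit of t*.

What drives SE(β̂₁): larger n (here n = 28) → smaller SE; more residual scatter → larger SE.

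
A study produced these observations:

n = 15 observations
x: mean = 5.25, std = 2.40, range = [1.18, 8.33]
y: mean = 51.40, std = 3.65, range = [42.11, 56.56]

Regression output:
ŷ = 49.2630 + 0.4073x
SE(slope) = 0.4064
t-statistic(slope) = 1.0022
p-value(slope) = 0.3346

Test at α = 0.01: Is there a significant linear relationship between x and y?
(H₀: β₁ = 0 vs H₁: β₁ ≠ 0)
p-value = 0.3346 ≥ α = 0.01, so we fail to reject H₀. The relationship is not significant.

Hypothesis test for the slope coefficient:

H₀: β₁ = 0 (no linear relationship)
H₁: β₁ ≠ 0 (linear relationship exists)

Test statistic: t = β̂₁ / SE(β̂₁) = 0.4073 / 0.4064 = 1.0022

With df = 13, the two-sided p-value for |t| = 1.0022 is 0.3346.

Decision rule: reject H₀ if p-value < α.
p-value = 0.3346 ≥ α = 0.01 → fail to reject H₀.

At α = 0.01 the data do not provide convincing evidence of a nonzero slope.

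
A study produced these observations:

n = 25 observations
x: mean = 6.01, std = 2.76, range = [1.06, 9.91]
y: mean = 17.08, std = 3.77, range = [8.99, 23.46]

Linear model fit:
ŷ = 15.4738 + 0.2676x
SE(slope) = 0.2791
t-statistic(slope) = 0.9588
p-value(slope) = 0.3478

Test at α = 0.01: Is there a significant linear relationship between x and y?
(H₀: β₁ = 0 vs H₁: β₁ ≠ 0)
Fail to reject H₀: p-value = 0.3478 ≥ α = 0.01. The linear relationship is not significant at the 1% level.

Hypothesis test for the slope coefficient:

H₀: β₁ = 0 (no linear relationship)
H₁: β₁ ≠ 0 (linear relationship exists)

Test statistic: t = β̂₁ / SE(β̂₁) = 0.2676 / 0.2791 = 0.9588

With df = 23, the two-sided p-value for |t| = 0.9588 is 0.3478.

Decision rule: reject H₀ if p-value < α.
p-value = 0.3478 ≥ α = 0.01 → fail to reject H₀.

Conclusion: the linear association between x and y is not significant at the 1% level.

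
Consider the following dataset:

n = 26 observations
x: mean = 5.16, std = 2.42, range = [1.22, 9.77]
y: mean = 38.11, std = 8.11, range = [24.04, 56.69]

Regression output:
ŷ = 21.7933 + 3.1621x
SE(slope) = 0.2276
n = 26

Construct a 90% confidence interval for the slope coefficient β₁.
The 90% CI for β₁ is (2.7727, 3.5515)

Confidence interval for the slope:

The 90% CI for β₁ is: β̂₁ ± t*(α/2, n-2) × SE(β̂₁)

Step 1: Find critical t-value
- Confidence level = 0.9
- Degrees of freedom = n - 2 = 26 - 2 = 24
- t*(α/2, 24) = 1.7109

Step 2: Calculate margin of error
Margin = 1.7109 × 0.2276 = 0.3894

Step 3: Construct interval
CI = 3.1621 ± 0.3894
CI = (2.7727, 3.5515)

Interpretation: intervals built this way capture the true β₁ in 90% of repeated samples; here the plausible range for the per-unit effect of x on y is 2.7727 to 3.5515.
The interval does not include 0, suggesting a significant linear relationship.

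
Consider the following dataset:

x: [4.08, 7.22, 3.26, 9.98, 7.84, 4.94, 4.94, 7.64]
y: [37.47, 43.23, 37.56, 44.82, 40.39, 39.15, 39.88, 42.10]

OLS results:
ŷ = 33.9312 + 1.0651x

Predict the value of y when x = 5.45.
ŷ = 39.7360

Plug x = 5.45 into the fitted line:

ŷ = 33.9312 + 1.0651 × 5.45
ŷ = 33.9312 + 5.8048
ŷ = 39.7360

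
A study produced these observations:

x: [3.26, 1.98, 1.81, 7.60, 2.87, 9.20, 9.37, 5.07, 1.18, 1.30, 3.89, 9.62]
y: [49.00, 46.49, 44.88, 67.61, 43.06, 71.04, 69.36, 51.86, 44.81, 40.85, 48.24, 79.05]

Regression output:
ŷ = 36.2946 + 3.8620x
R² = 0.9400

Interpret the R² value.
R² = 0.9400 means 94.00% of the variation in y is explained by the linear relationship with x. This indicates a strong fit.

The coefficient of determination R² is the fraction of the total variation in y that the fitted line accounts for.

Here R² = 0.9400:
- Explained: 94.00% of the variation in y
- Unexplained (residual): 100% − 94.00% = 6.00%
- Rule of thumb (below 0.3 weak; 0.3 to below 0.7 moderate; 0.7 and above strong) → strong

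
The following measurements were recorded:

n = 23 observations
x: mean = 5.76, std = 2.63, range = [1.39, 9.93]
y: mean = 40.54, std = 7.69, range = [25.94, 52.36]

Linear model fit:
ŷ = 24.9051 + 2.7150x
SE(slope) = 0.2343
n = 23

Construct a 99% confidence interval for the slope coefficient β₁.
The 99% CI for β₁ is (2.0516, 3.3784)

Confidence interval for the slope:

The 99% CI for β₁ is: β̂₁ ± t*(α/2, n-2) × SE(β̂₁)

Step 1: Find critical t-value
- Confidence level = 0.99
- Degrees of freedom = n - 2 = 23 - 2 = 21
- t*(α/2, 21) = 2.8314

Step 2: Calculate margin of error
Margin = 2.8314 × 0.2343 = 0.6634

Step 3: Construct interval
CI = 2.7150 ± 0.6634
CI = (2.0516, 3.3784)

Interpretation: intervals built this way capture the true β₁ in 99% of repeated samples; here the plausible range for the per-unit effect of x on y is 2.0516 to 3.3784.
Since 0 is outside the interval, a two-sided test at α = 0.01 would reject H₀: β₁ = 0.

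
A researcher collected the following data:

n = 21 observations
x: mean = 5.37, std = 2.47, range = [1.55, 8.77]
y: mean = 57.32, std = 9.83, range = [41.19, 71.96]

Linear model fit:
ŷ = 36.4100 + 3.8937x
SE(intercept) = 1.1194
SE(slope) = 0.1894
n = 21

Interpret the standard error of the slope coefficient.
The slope 3.8937 is pinned down to within about ±0.1894 (one SE) by these data — relative uncertainty 4.9%, i.e. precise.

What SE measures:
- The standard error quantifies the sampling variability of the coefficient estimate
- It is the estimated standard deviation of β̂₁ across hypothetical repeated samples of the same size
- Smaller SE → more precise estimate

Relative precision:
- SE / |β̂₁| = 0.1894 / 3.8937 = 4.9%
- Rule of thumb (under 20%: precise; 20% to under 50%: moderately precise; 50% or more: imprecise) → precise

Link to the t-test: t = β̂₁ / SE(β̂₁) = 3.8937 / 0.1894 = 20.5581, the statistic for H₀: β₁ = 0.

What drives SE(β̂₁): wider spread of x values → smaller SE; larger n (here n = 21) → smaller SE; more residual scatter → larger SE.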